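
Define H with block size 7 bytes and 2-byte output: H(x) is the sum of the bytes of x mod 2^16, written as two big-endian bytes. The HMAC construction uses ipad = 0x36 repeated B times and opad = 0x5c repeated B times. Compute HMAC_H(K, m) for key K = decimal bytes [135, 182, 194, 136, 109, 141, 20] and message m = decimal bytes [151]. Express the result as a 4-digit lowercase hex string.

Key decimal bytes [135, 182, 194, 136, 109, 141, 20] = 87 b6 c2 88 6d 8d 14 is exactly B = 7 bytes: K' = 87 b6 c2 88 6d 8d 14.
K' ⊕ ipad = b1 80 f4 be 5b bb 22.  K' ⊕ opad = db ea 9e d4 31 d1 48.
Inner input = (K'⊕ipad) ∥ m = b1 80 f4 be 5b bb 22 ∥ 97.
Inner hash: sum = 177+128+244+190+91+187+34+151 = 1202 → 04 b2.
Outer input = (K'⊕opad) ∥ inner = db ea 9e d4 31 d1 48 ∥ 04 b2.
Outer hash (tag): sum = 219+234+158+212+49+209+72+4+178 = 1335 → 05 37.

0537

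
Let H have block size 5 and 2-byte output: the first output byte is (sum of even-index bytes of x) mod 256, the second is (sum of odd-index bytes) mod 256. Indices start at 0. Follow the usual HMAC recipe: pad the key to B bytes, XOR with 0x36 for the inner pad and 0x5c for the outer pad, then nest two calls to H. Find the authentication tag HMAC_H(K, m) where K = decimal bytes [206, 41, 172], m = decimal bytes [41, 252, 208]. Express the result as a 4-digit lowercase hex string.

Key decimal bytes [206, 41, 172] = ce 29 ac is 3 bytes ≤ B = 5; zero-pad to 5 bytes: K' = ce 29 ac 00 00.
K' ⊕ ipad = f8 1f 9a 36 36.  K' ⊕ opad = 92 75 f0 5c 5c.
Inner input = (K'⊕ipad) ∥ m = f8 1f 9a 36 36 ∥ 29 fc d0.
Inner hash: even-index sum = 708 mod 256 = 196; odd-index sum = 334 mod 256 = 78 → c4 4e.
Outer input = (K'⊕opad) ∥ inner = 92 75 f0 5c 5c ∥ c4 4e.
Outer hash (tag): even-index sum = 556 mod 256 = 44; odd-index sum = 405 mod 256 = 149 → 2c 95.

2c95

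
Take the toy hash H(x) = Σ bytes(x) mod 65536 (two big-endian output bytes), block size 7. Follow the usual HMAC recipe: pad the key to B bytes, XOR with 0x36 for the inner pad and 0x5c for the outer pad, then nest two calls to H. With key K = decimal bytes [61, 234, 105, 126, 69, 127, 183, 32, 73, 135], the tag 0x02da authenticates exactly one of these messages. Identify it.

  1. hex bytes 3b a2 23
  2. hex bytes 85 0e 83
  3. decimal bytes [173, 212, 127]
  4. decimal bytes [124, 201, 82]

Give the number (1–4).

1

Key decimal bytes [61, 234, 105, 126, 69, 127, 183, 32, 73, 135] = 3d ea 69 7e 45 7f b7 20 49 87 is 10 bytes > B = 7, so hash it first: H(key) = 04 79, then zero-pad to 7 bytes: K' = 04 79 00 00 00 00 00.
K' ⊕ ipad = 32 4f 36 36 36 36 36; K' ⊕ opad = 58 25 5c 5c 5c 5c 5c.
m1: inner = H(32 4f 36 36 36 36 36 3b a2 23) = 02 8f; tag = H(58 25 5c 5c 5c 5c 5c 02 8f) = 02da ← matches
m2: inner = H(32 4f 36 36 36 36 36 85 0e 83) = 02 a5; tag = H(58 25 5c 5c 5c 5c 5c 02 a5) = 02f0
m3: inner = H(32 4f 36 36 36 36 36 ad d4 7f) = 03 8f; tag = H(58 25 5c 5c 5c 5c 5c 03 8f) = 02db
m4: inner = H(32 4f 36 36 36 36 36 7c c9 52) = 03 26; tag = H(58 25 5c 5c 5c 5c 5c 03 26) = 0272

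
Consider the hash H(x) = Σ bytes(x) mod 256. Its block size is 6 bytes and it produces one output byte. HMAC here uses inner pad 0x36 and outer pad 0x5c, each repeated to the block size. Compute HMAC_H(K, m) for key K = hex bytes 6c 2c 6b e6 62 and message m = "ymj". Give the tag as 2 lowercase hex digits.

Key hex bytes 6c 2c 6b e6 62 is 5 bytes ≤ B = 6; zero-pad to 6 bytes: K' = 6c 2c 6b e6 62 00.
K' ⊕ ipad = 5a 1a 5d d0 54 36.  K' ⊕ opad = 30 70 37 ba 3e 5c.
Inner input = (K'⊕ipad) ∥ m = 5a 1a 5d d0 54 36 ∥ 79 6d 6a.
Inner hash: sum = 90+26+93+208+84+54+121+109+106 = 891; mod 256 = 123 → 7b.
Outer input = (K'⊕opad) ∥ inner = 30 70 37 ba 3e 5c ∥ 7b.
Outer hash (tag): sum = 48+112+55+186+62+92+123 = 678; mod 256 = 166 → a6.

a6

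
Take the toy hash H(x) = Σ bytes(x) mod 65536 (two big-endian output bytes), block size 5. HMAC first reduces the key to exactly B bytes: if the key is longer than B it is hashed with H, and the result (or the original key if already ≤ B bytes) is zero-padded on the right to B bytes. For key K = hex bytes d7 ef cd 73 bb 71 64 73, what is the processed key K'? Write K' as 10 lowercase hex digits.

0509000000

|K| = 8 > B = 5, so first hash the key.
H(K): sum = 215+239+205+115+187+113+100+115 = 1289 → 05 09.
Zero-pad H(K) = 05 09 to 5 bytes: K' = 05 09 00 00 00.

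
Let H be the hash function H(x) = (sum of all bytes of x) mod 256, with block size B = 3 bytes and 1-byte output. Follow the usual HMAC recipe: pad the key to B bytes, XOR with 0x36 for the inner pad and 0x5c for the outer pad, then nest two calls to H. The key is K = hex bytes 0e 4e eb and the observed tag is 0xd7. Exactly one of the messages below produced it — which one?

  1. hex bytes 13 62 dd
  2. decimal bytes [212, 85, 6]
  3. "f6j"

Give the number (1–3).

2

Key hex bytes 0e 4e eb is exactly B = 3 bytes: K' = 0e 4e eb.
K' ⊕ ipad = 38 78 dd; K' ⊕ opad = 52 12 b7.
m1: inner = H(38 78 dd 13 62 dd) = df; tag = H(52 12 b7 df) = fa
m2: inner = H(38 78 dd d4 55 06) = bc; tag = H(52 12 b7 bc) = d7 ← matches
m3: inner = H(38 78 dd 66 36 6a) = 93; tag = H(52 12 b7 93) = ae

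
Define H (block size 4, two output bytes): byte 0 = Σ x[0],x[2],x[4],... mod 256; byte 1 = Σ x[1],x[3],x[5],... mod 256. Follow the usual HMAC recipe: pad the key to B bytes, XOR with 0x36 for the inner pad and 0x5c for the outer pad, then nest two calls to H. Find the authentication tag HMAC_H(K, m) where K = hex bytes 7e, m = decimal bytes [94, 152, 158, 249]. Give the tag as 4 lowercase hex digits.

f8b5

Key hex bytes 7e is 1 byte ≤ B = 4; zero-pad to 4 bytes: K' = 7e 00 00 00.
K' ⊕ ipad = 48 36 36 36.  K' ⊕ opad = 22 5c 5c 5c.
Inner input = (K'⊕ipad) ∥ m = 48 36 36 36 ∥ 5e 98 9e f9.
Inner hash: even-index sum = 378 mod 256 = 122; odd-index sum = 509 mod 256 = 253 → 7a fd.
Outer input = (K'⊕opad) ∥ inner = 22 5c 5c 5c ∥ 7a fd.
Outer hash (tag): even-index sum = 248 mod 256 = 248; odd-index sum = 437 mod 256 = 181 → f8 b5.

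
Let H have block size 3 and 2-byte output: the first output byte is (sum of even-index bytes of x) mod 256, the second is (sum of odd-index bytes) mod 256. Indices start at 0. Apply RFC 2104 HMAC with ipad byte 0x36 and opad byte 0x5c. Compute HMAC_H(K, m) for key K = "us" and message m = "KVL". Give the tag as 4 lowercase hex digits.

61fe

Key "us" = 75 73 is 2 bytes ≤ B = 3; zero-pad to 3 bytes: K' = 75 73 00.
K' ⊕ ipad = 43 45 36.  K' ⊕ opad = 29 2f 5c.
Inner input = (K'⊕ipad) ∥ m = 43 45 36 ∥ 4b 56 4c.
Inner hash: even-index sum = 207 mod 256 = 207; odd-index sum = 220 mod 256 = 220 → cf dc.
Outer input = (K'⊕opad) ∥ inner = 29 2f 5c ∥ cf dc.
Outer hash (tag): even-index sum = 353 mod 256 = 97; odd-index sum = 254 mod 256 = 254 → 61 fe.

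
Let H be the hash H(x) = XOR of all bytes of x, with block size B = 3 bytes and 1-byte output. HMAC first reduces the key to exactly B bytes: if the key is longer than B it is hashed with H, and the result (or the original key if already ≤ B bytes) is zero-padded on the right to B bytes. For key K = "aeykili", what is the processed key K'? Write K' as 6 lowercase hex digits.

7a0000

|K| = 7 > B = 3, so first hash the key.
H(K): XOR 61⊕65⊕79⊕6b⊕69⊕6c⊕69 = 7a.
Zero-pad H(K) = 7a to 3 bytes: K' = 7a 00 00.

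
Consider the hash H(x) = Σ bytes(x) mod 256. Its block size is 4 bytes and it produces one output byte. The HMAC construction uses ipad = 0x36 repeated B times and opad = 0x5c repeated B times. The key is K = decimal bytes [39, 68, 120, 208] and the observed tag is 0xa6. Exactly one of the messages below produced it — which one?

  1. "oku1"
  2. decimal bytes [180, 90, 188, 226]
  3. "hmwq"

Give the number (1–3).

Key decimal bytes [39, 68, 120, 208] = 27 44 78 d0 is exactly B = 4 bytes: K' = 27 44 78 d0.
K' ⊕ ipad = 11 72 4e e6; K' ⊕ opad = 7b 18 24 8c.
m1: inner = H(11 72 4e e6 6f 6b 75 31) = 37; tag = H(7b 18 24 8c 37) = 7a
m2: inner = H(11 72 4e e6 b4 5a bc e2) = 63; tag = H(7b 18 24 8c 63) = a6 ← matches
m3: inner = H(11 72 4e e6 68 6d 77 71) = 74; tag = H(7b 18 24 8c 74) = b7

2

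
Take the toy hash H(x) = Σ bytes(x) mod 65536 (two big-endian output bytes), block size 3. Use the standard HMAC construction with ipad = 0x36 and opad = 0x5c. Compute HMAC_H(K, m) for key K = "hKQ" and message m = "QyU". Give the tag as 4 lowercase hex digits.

00bb

Key "hKQ" = 68 4b 51 is exactly B = 3 bytes: K' = 68 4b 51.
K' ⊕ ipad = 5e 7d 67.  K' ⊕ opad = 34 17 0d.
Inner input = (K'⊕ipad) ∥ m = 5e 7d 67 ∥ 51 79 55.
Inner hash: sum = 94+125+103+81+121+85 = 609 → 02 61.
Outer input = (K'⊕opad) ∥ inner = 34 17 0d ∥ 02 61.
Outer hash (tag): sum = 52+23+13+2+97 = 187 → 00 bb.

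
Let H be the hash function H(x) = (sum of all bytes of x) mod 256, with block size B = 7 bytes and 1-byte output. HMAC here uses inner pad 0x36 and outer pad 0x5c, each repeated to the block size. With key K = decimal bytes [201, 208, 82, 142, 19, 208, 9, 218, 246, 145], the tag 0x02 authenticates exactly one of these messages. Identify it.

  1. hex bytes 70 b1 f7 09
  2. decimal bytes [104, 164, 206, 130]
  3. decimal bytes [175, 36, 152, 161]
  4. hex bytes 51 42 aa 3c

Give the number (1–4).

3

Key decimal bytes [201, 208, 82, 142, 19, 208, 9, 218, 246, 145] = c9 d0 52 8e 13 d0 09 da f6 91 is 10 bytes > B = 7, so hash it first: H(key) = c6, then zero-pad to 7 bytes: K' = c6 00 00 00 00 00 00.
K' ⊕ ipad = f0 36 36 36 36 36 36; K' ⊕ opad = 9a 5c 5c 5c 5c 5c 5c.
m1: inner = H(f0 36 36 36 36 36 36 70 b1 f7 09) = 55; tag = H(9a 5c 5c 5c 5c 5c 5c 55) = 17
m2: inner = H(f0 36 36 36 36 36 36 68 a4 ce 82) = 90; tag = H(9a 5c 5c 5c 5c 5c 5c 90) = 52
m3: inner = H(f0 36 36 36 36 36 36 af 24 98 a1) = 40; tag = H(9a 5c 5c 5c 5c 5c 5c 40) = 02 ← matches
m4: inner = H(f0 36 36 36 36 36 36 51 42 aa 3c) = ad; tag = H(9a 5c 5c 5c 5c 5c 5c ad) = 6f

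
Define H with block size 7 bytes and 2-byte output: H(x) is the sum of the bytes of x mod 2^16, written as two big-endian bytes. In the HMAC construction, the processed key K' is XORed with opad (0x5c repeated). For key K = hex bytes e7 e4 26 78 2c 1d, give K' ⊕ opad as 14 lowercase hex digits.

bbb87a2470415c

Key hex bytes e7 e4 26 78 2c 1d is 6 bytes ≤ B = 7; zero-pad to 7 bytes: K' = e7 e4 26 78 2c 1d 00.
XOR each byte with 0x5c: e7⊕5c=bb, e4⊕5c=b8, 26⊕5c=7a, 78⊕5c=24, 2c⊕5c=70, 1d⊕5c=41, 00⊕5c=5c.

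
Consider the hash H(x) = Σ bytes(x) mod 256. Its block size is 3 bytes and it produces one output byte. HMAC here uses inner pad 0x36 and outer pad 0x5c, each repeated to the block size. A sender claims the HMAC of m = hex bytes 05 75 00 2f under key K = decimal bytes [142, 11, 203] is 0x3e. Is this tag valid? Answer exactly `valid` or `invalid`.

invalid

Key decimal bytes [142, 11, 203] = 8e 0b cb is exactly B = 3 bytes: K' = 8e 0b cb.
K' ⊕ ipad = b8 3d fd; K' ⊕ opad = d2 57 97.
Inner hash: sum = 184+61+253+5+117+0+47 = 667; mod 256 = 155 → 9b.
Outer hash (recomputed tag): sum = 210+87+151+155 = 603; mod 256 = 91 → 5b.
Recomputed tag = 5b; claimed = 3e → mismatch.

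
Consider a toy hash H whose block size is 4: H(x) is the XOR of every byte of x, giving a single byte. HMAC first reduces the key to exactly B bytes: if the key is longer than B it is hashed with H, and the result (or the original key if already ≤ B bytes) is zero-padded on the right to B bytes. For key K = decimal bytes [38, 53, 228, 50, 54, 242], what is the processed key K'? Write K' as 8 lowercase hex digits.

|K| = 6 > B = 4, so first hash the key.
H(K): XOR 26⊕35⊕e4⊕32⊕36⊕f2 = 01.
Zero-pad H(K) = 01 to 4 bytes: K' = 01 00 00 00.

01000000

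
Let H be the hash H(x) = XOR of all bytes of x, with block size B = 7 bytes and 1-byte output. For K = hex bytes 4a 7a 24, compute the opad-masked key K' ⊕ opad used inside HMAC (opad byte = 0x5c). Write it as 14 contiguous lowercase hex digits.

1626785c5c5c5c

Key hex bytes 4a 7a 24 is 3 bytes ≤ B = 7; zero-pad to 7 bytes: K' = 4a 7a 24 00 00 00 00.
XOR each byte with 0x5c: 4a⊕5c=16, 7a⊕5c=26, 24⊕5c=78, 00⊕5c=5c, 00⊕5c=5c, 00⊕5c=5c, 00⊕5c=5c.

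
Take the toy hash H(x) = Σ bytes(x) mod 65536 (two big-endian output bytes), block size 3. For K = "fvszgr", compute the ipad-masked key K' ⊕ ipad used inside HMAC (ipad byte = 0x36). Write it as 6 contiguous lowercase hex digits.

Key "fvszgr" = 66 76 73 7a 67 72 is 6 bytes > B = 3, so hash it first: H(key) = 02 a2, then zero-pad to 3 bytes: K' = 02 a2 00.
XOR each byte with 0x36: 02⊕36=34, a2⊕36=94, 00⊕36=36.

349436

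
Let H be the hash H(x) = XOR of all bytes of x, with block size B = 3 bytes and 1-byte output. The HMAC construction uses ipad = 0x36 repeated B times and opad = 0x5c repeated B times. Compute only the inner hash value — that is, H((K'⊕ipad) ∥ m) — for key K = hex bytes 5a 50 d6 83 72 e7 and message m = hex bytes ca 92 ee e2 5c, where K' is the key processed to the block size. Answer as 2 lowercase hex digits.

Key hex bytes 5a 50 d6 83 72 e7 is 6 bytes > B = 3, so hash it first: H(key) = ca, then zero-pad to 3 bytes: K' = ca 00 00.
K' ⊕ ipad = fc 36 36.
Inner input = fc 36 36 ∥ ca 92 ee e2 5c.
Inner hash: XOR fc⊕36⊕36⊕ca⊕92⊕ee⊕e2⊕5c = f4.

f4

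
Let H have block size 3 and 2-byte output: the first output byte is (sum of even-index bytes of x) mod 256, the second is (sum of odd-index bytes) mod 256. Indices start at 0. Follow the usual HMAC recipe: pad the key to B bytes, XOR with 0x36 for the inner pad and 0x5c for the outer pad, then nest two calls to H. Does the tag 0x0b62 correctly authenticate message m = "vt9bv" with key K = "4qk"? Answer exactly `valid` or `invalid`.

valid

Key "4qk" = 34 71 6b is exactly B = 3 bytes: K' = 34 71 6b.
K' ⊕ ipad = 02 47 5d; K' ⊕ opad = 68 2d 37.
Inner hash: even-index sum = 309 mod 256 = 53; odd-index sum = 364 mod 256 = 108 → 35 6c.
Outer hash (recomputed tag): even-index sum = 267 mod 256 = 11; odd-index sum = 98 mod 256 = 98 → 0b 62.
Recomputed tag = 0b62; claimed = 0b62 → match.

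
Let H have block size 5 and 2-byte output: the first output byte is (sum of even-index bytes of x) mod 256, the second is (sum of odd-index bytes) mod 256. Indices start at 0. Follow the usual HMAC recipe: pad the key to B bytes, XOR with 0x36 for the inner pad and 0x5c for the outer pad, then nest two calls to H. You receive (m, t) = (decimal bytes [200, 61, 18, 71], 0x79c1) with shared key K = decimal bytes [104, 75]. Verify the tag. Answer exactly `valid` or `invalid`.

valid

Key decimal bytes [104, 75] = 68 4b is 2 bytes ≤ B = 5; zero-pad to 5 bytes: K' = 68 4b 00 00 00.
K' ⊕ ipad = 5e 7d 36 36 36; K' ⊕ opad = 34 17 5c 5c 5c.
Inner hash: even-index sum = 334 mod 256 = 78; odd-index sum = 397 mod 256 = 141 → 4e 8d.
Outer hash (recomputed tag): even-index sum = 377 mod 256 = 121; odd-index sum = 193 mod 256 = 193 → 79 c1.
Recomputed tag = 79c1; claimed = 79c1 → match.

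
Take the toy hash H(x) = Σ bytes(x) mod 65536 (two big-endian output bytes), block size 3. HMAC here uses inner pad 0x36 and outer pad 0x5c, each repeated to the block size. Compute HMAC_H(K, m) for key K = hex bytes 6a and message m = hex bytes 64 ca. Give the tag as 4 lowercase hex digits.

01e5

Key hex bytes 6a is 1 byte ≤ B = 3; zero-pad to 3 bytes: K' = 6a 00 00.
K' ⊕ ipad = 5c 36 36.  K' ⊕ opad = 36 5c 5c.
Inner input = (K'⊕ipad) ∥ m = 5c 36 36 ∥ 64 ca.
Inner hash: sum = 92+54+54+100+202 = 502 → 01 f6.
Outer input = (K'⊕opad) ∥ inner = 36 5c 5c ∥ 01 f6.
Outer hash (tag): sum = 54+92+92+1+246 = 485 → 01 e5.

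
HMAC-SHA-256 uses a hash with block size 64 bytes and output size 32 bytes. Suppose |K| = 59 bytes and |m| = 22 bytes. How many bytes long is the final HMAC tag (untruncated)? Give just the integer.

32

The tag is one SHA-256 digest: 32 bytes.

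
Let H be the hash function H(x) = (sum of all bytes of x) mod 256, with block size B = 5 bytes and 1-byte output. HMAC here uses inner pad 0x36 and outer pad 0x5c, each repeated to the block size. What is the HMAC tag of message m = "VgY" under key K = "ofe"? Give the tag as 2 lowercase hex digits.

Key "ofe" = 6f 66 65 is 3 bytes ≤ B = 5; zero-pad to 5 bytes: K' = 6f 66 65 00 00.
K' ⊕ ipad = 59 50 53 36 36.  K' ⊕ opad = 33 3a 39 5c 5c.
Inner input = (K'⊕ipad) ∥ m = 59 50 53 36 36 ∥ 56 67 59.
Inner hash: sum = 89+80+83+54+54+86+103+89 = 638; mod 256 = 126 → 7e.
Outer input = (K'⊕opad) ∥ inner = 33 3a 39 5c 5c ∥ 7e.
Outer hash (tag): sum = 51+58+57+92+92+126 = 476; mod 256 = 220 → dc.

dc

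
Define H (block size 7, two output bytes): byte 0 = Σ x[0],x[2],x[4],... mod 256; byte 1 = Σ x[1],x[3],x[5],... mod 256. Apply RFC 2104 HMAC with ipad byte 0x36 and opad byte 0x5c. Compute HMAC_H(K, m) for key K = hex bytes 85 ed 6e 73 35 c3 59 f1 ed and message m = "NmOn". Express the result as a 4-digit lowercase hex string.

71d5

Key hex bytes 85 ed 6e 73 35 c3 59 f1 ed is 9 bytes > B = 7, so hash it first: H(key) = 6e 14, then zero-pad to 7 bytes: K' = 6e 14 00 00 00 00 00.
K' ⊕ ipad = 58 22 36 36 36 36 36.  K' ⊕ opad = 32 48 5c 5c 5c 5c 5c.
Inner input = (K'⊕ipad) ∥ m = 58 22 36 36 36 36 36 ∥ 4e 6d 4f 6e.
Inner hash: even-index sum = 469 mod 256 = 213; odd-index sum = 299 mod 256 = 43 → d5 2b.
Outer input = (K'⊕opad) ∥ inner = 32 48 5c 5c 5c 5c 5c ∥ d5 2b.
Outer hash (tag): even-index sum = 369 mod 256 = 113; odd-index sum = 469 mod 256 = 213 → 71 d5.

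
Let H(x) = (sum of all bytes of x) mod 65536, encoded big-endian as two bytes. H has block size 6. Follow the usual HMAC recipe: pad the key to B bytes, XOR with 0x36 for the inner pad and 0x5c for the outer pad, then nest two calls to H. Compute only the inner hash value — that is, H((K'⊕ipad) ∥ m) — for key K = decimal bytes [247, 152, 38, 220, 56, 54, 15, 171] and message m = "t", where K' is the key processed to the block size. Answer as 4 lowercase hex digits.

0210

Key decimal bytes [247, 152, 38, 220, 56, 54, 15, 171] = f7 98 26 dc 38 36 0f ab is 8 bytes > B = 6, so hash it first: H(key) = 03 b9, then zero-pad to 6 bytes: K' = 03 b9 00 00 00 00.
K' ⊕ ipad = 35 8f 36 36 36 36.
Inner input = 35 8f 36 36 36 36 ∥ 74.
Inner hash: sum = 53+143+54+54+54+54+116 = 528 → 02 10.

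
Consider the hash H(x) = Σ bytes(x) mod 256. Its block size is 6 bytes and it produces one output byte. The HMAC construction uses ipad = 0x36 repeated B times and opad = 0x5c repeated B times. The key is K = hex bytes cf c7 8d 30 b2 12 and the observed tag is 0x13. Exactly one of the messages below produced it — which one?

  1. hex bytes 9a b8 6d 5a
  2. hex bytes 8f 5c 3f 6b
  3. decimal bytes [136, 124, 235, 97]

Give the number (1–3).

Key hex bytes cf c7 8d 30 b2 12 is exactly B = 6 bytes: K' = cf c7 8d 30 b2 12.
K' ⊕ ipad = f9 f1 bb 06 84 24; K' ⊕ opad = 93 9b d1 6c ee 4e.
m1: inner = H(f9 f1 bb 06 84 24 9a b8 6d 5a) = 6c; tag = H(93 9b d1 6c ee 4e 6c) = 13 ← matches
m2: inner = H(f9 f1 bb 06 84 24 8f 5c 3f 6b) = e8; tag = H(93 9b d1 6c ee 4e e8) = 8f
m3: inner = H(f9 f1 bb 06 84 24 88 7c eb 61) = a3; tag = H(93 9b d1 6c ee 4e a3) = 4a

1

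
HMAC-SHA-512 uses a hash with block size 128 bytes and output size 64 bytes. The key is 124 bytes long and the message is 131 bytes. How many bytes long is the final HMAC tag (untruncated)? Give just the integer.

64

The tag is one SHA-512 digest: 64 bytes.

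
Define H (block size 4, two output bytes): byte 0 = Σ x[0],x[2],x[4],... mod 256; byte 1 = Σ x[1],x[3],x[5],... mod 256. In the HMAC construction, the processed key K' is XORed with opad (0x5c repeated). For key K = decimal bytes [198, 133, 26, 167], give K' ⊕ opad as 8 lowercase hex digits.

Key decimal bytes [198, 133, 26, 167] = c6 85 1a a7 is exactly B = 4 bytes: K' = c6 85 1a a7.
XOR each byte with 0x5c: c6⊕5c=9a, 85⊕5c=d9, 1a⊕5c=46, a7⊕5c=fb.

9ad946fb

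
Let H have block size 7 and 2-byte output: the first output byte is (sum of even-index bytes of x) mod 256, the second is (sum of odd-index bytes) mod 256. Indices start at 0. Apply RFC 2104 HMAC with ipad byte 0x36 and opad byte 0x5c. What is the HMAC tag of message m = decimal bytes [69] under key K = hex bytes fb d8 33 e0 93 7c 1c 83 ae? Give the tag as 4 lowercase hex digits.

1d02

Key hex bytes fb d8 33 e0 93 7c 1c 83 ae is 9 bytes > B = 7, so hash it first: H(key) = 8b b7, then zero-pad to 7 bytes: K' = 8b b7 00 00 00 00 00.
K' ⊕ ipad = bd 81 36 36 36 36 36.  K' ⊕ opad = d7 eb 5c 5c 5c 5c 5c.
Inner input = (K'⊕ipad) ∥ m = bd 81 36 36 36 36 36 ∥ 45.
Inner hash: even-index sum = 351 mod 256 = 95; odd-index sum = 306 mod 256 = 50 → 5f 32.
Outer input = (K'⊕opad) ∥ inner = d7 eb 5c 5c 5c 5c 5c ∥ 5f 32.
Outer hash (tag): even-index sum = 541 mod 256 = 29; odd-index sum = 514 mod 256 = 2 → 1d 02.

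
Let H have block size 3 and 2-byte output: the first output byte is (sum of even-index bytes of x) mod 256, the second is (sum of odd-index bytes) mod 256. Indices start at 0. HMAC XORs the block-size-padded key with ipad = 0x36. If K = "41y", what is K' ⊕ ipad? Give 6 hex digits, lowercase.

Key "41y" = 34 31 79 is exactly B = 3 bytes: K' = 34 31 79.
XOR each byte with 0x36: 34⊕36=02, 31⊕36=07, 79⊕36=4f.

02074f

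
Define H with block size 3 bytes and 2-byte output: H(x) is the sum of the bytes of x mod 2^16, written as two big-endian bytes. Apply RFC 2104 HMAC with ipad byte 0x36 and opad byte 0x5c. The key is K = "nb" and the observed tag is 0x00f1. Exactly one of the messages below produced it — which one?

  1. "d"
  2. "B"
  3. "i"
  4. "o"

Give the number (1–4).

Key "nb" = 6e 62 is 2 bytes ≤ B = 3; zero-pad to 3 bytes: K' = 6e 62 00.
K' ⊕ ipad = 58 54 36; K' ⊕ opad = 32 3e 5c.
m1: inner = H(58 54 36 64) = 01 46; tag = H(32 3e 5c 01 46) = 0113
m2: inner = H(58 54 36 42) = 01 24; tag = H(32 3e 5c 01 24) = 00f1 ← matches
m3: inner = H(58 54 36 69) = 01 4b; tag = H(32 3e 5c 01 4b) = 0118
m4: inner = H(58 54 36 6f) = 01 51; tag = H(32 3e 5c 01 51) = 011e

2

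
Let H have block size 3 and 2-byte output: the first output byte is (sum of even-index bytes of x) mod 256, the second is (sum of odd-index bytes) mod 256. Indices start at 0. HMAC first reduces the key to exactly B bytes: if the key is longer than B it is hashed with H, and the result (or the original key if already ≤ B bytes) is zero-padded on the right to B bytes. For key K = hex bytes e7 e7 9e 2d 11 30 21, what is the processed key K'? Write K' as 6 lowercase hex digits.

|K| = 7 > B = 3, so first hash the key.
H(K): even-index sum = 439 mod 256 = 183; odd-index sum = 324 mod 256 = 68 → b7 44.
Zero-pad H(K) = b7 44 to 3 bytes: K' = b7 44 00.

b74400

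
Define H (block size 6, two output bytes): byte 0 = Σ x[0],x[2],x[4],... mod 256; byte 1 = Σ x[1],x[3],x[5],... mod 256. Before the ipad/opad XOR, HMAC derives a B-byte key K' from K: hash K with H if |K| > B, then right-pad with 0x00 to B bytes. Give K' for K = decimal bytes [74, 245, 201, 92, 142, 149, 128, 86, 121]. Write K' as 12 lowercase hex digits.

|K| = 9 > B = 6, so first hash the key.
H(K): even-index sum = 666 mod 256 = 154; odd-index sum = 572 mod 256 = 60 → 9a 3c.
Zero-pad H(K) = 9a 3c to 6 bytes: K' = 9a 3c 00 00 00 00.

9a3c00000000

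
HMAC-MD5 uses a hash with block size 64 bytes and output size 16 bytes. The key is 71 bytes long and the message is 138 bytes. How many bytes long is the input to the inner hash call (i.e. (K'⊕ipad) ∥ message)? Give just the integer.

Key is 71 > 64 bytes, so it is hashed to 16 bytes then zero-padded to 64: |K'| = 64.
Inner input = (K'⊕ipad) ∥ m → 64 + 138 = 202 bytes.

202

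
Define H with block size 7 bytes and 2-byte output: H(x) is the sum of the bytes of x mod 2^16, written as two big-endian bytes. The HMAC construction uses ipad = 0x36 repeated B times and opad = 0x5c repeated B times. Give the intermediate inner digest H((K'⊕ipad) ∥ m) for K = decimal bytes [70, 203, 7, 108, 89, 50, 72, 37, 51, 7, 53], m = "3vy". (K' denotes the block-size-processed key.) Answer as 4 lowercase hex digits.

0341

Key decimal bytes [70, 203, 7, 108, 89, 50, 72, 37, 51, 7, 53] = 46 cb 07 6c 59 32 48 25 33 07 35 is 11 bytes > B = 7, so hash it first: H(key) = 02 eb, then zero-pad to 7 bytes: K' = 02 eb 00 00 00 00 00.
K' ⊕ ipad = 34 dd 36 36 36 36 36.
Inner input = 34 dd 36 36 36 36 36 ∥ 33 76 79.
Inner hash: sum = 52+221+54+54+54+54+54+51+118+121 = 833 → 03 41.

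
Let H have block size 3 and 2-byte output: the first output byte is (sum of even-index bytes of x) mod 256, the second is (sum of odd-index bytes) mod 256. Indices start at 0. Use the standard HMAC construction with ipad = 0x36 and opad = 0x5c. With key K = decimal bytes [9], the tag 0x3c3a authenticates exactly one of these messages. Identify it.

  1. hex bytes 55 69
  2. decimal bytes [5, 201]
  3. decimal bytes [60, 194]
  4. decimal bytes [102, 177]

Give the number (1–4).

1

Key decimal bytes [9] = 09 is 1 byte ≤ B = 3; zero-pad to 3 bytes: K' = 09 00 00.
K' ⊕ ipad = 3f 36 36; K' ⊕ opad = 55 5c 5c.
m1: inner = H(3f 36 36 55 69) = de 8b; tag = H(55 5c 5c de 8b) = 3c3a ← matches
m2: inner = H(3f 36 36 05 c9) = 3e 3b; tag = H(55 5c 5c 3e 3b) = ec9a
m3: inner = H(3f 36 36 3c c2) = 37 72; tag = H(55 5c 5c 37 72) = 2393
m4: inner = H(3f 36 36 66 b1) = 26 9c; tag = H(55 5c 5c 26 9c) = 4d82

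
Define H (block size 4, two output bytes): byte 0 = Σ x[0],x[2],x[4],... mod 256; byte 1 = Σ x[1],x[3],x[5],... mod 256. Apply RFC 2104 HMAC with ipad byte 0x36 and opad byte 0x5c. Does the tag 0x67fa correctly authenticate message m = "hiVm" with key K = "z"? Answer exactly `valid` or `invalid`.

invalid

Key "z" = 7a is 1 byte ≤ B = 4; zero-pad to 4 bytes: K' = 7a 00 00 00.
K' ⊕ ipad = 4c 36 36 36; K' ⊕ opad = 26 5c 5c 5c.
Inner hash: even-index sum = 320 mod 256 = 64; odd-index sum = 322 mod 256 = 66 → 40 42.
Outer hash (recomputed tag): even-index sum = 194 mod 256 = 194; odd-index sum = 250 mod 256 = 250 → c2 fa.
Recomputed tag = c2fa; claimed = 67fa → mismatch.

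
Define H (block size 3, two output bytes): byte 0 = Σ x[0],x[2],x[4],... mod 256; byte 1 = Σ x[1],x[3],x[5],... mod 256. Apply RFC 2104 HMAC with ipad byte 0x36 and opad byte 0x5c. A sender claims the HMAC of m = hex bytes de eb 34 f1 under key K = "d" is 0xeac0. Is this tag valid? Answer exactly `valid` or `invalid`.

invalid

Key "d" = 64 is 1 byte ≤ B = 3; zero-pad to 3 bytes: K' = 64 00 00.
K' ⊕ ipad = 52 36 36; K' ⊕ opad = 38 5c 5c.
Inner hash: even-index sum = 612 mod 256 = 100; odd-index sum = 328 mod 256 = 72 → 64 48.
Outer hash (recomputed tag): even-index sum = 220 mod 256 = 220; odd-index sum = 192 mod 256 = 192 → dc c0.
Recomputed tag = dcc0; claimed = eac0 → mismatch.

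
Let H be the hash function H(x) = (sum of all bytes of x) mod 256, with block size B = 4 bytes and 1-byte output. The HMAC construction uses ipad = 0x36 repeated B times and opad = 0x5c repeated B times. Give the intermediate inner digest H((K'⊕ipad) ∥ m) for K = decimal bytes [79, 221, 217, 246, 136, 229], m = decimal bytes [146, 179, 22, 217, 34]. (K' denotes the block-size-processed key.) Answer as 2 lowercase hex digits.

Key decimal bytes [79, 221, 217, 246, 136, 229] = 4f dd d9 f6 88 e5 is 6 bytes > B = 4, so hash it first: H(key) = 68, then zero-pad to 4 bytes: K' = 68 00 00 00.
K' ⊕ ipad = 5e 36 36 36.
Inner input = 5e 36 36 36 ∥ 92 b3 16 d9 22.
Inner hash: sum = 94+54+54+54+146+179+22+217+34 = 854; mod 256 = 86 → 56.

56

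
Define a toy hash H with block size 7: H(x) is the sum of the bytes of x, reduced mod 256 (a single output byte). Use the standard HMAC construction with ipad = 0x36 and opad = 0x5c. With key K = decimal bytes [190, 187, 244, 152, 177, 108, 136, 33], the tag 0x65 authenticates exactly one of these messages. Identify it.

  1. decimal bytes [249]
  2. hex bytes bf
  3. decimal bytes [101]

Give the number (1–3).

3

Key decimal bytes [190, 187, 244, 152, 177, 108, 136, 33] = be bb f4 98 b1 6c 88 21 is 8 bytes > B = 7, so hash it first: H(key) = cb, then zero-pad to 7 bytes: K' = cb 00 00 00 00 00 00.
K' ⊕ ipad = fd 36 36 36 36 36 36; K' ⊕ opad = 97 5c 5c 5c 5c 5c 5c.
m1: inner = H(fd 36 36 36 36 36 36 f9) = 3a; tag = H(97 5c 5c 5c 5c 5c 5c 3a) = f9
m2: inner = H(fd 36 36 36 36 36 36 bf) = 00; tag = H(97 5c 5c 5c 5c 5c 5c 00) = bf
m3: inner = H(fd 36 36 36 36 36 36 65) = a6; tag = H(97 5c 5c 5c 5c 5c 5c a6) = 65 ← matches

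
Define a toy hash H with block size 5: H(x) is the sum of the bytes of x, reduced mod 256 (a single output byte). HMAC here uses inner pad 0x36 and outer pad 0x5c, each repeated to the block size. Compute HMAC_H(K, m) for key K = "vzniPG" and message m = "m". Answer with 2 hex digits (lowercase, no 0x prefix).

1f

Key "vzniPG" = 76 7a 6e 69 50 47 is 6 bytes > B = 5, so hash it first: H(key) = 5e, then zero-pad to 5 bytes: K' = 5e 00 00 00 00.
K' ⊕ ipad = 68 36 36 36 36.  K' ⊕ opad = 02 5c 5c 5c 5c.
Inner input = (K'⊕ipad) ∥ m = 68 36 36 36 36 ∥ 6d.
Inner hash: sum = 104+54+54+54+54+109 = 429; mod 256 = 173 → ad.
Outer input = (K'⊕opad) ∥ inner = 02 5c 5c 5c 5c ∥ ad.
Outer hash (tag): sum = 2+92+92+92+92+173 = 543; mod 256 = 31 → 1f.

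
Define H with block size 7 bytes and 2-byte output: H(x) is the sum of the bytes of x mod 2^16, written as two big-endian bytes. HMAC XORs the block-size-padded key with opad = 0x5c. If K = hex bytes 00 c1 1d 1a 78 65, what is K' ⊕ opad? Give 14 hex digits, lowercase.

5c9d414624395c

Key hex bytes 00 c1 1d 1a 78 65 is 6 bytes ≤ B = 7; zero-pad to 7 bytes: K' = 00 c1 1d 1a 78 65 00.
XOR each byte with 0x5c: 00⊕5c=5c, c1⊕5c=9d, 1d⊕5c=41, 1a⊕5c=46, 78⊕5c=24, 65⊕5c=39, 00⊕5c=5c.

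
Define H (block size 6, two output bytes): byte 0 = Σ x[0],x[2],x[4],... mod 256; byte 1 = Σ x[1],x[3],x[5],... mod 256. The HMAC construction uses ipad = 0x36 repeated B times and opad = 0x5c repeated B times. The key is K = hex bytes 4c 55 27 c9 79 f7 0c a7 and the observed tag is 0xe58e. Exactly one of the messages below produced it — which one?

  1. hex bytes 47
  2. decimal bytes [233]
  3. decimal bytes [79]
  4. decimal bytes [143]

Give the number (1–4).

Key hex bytes 4c 55 27 c9 79 f7 0c a7 is 8 bytes > B = 6, so hash it first: H(key) = f8 bc, then zero-pad to 6 bytes: K' = f8 bc 00 00 00 00.
K' ⊕ ipad = ce 8a 36 36 36 36; K' ⊕ opad = a4 e0 5c 5c 5c 5c.
m1: inner = H(ce 8a 36 36 36 36 47) = 81 f6; tag = H(a4 e0 5c 5c 5c 5c 81 f6) = dd8e
m2: inner = H(ce 8a 36 36 36 36 e9) = 23 f6; tag = H(a4 e0 5c 5c 5c 5c 23 f6) = 7f8e
m3: inner = H(ce 8a 36 36 36 36 4f) = 89 f6; tag = H(a4 e0 5c 5c 5c 5c 89 f6) = e58e ← matches
m4: inner = H(ce 8a 36 36 36 36 8f) = c9 f6; tag = H(a4 e0 5c 5c 5c 5c c9 f6) = 258e

3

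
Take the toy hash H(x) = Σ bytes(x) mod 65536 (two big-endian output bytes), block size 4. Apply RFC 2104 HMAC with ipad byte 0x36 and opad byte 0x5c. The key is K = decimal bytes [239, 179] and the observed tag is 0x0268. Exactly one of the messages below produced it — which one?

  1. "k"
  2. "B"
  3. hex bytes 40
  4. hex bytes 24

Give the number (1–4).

Key decimal bytes [239, 179] = ef b3 is 2 bytes ≤ B = 4; zero-pad to 4 bytes: K' = ef b3 00 00.
K' ⊕ ipad = d9 85 36 36; K' ⊕ opad = b3 ef 5c 5c.
m1: inner = H(d9 85 36 36 6b) = 02 35; tag = H(b3 ef 5c 5c 02 35) = 0291
m2: inner = H(d9 85 36 36 42) = 02 0c; tag = H(b3 ef 5c 5c 02 0c) = 0268 ← matches
m3: inner = H(d9 85 36 36 40) = 02 0a; tag = H(b3 ef 5c 5c 02 0a) = 0266
m4: inner = H(d9 85 36 36 24) = 01 ee; tag = H(b3 ef 5c 5c 01 ee) = 0349

2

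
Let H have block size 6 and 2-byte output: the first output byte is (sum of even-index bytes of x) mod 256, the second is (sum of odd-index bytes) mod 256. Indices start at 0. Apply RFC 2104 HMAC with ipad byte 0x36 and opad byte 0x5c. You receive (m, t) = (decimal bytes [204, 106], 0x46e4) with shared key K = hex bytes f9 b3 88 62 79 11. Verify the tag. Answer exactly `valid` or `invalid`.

Key hex bytes f9 b3 88 62 79 11 is exactly B = 6 bytes: K' = f9 b3 88 62 79 11.
K' ⊕ ipad = cf 85 be 54 4f 27; K' ⊕ opad = a5 ef d4 3e 25 4d.
Inner hash: even-index sum = 680 mod 256 = 168; odd-index sum = 362 mod 256 = 106 → a8 6a.
Outer hash (recomputed tag): even-index sum = 582 mod 256 = 70; odd-index sum = 484 mod 256 = 228 → 46 e4.
Recomputed tag = 46e4; claimed = 46e4 → match.

valid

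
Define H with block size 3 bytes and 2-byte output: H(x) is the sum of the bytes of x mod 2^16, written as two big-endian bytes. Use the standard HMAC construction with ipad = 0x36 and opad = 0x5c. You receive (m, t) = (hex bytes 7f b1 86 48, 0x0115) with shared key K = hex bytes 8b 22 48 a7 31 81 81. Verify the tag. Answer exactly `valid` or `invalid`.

invalid

Key hex bytes 8b 22 48 a7 31 81 81 is 7 bytes > B = 3, so hash it first: H(key) = 02 cf, then zero-pad to 3 bytes: K' = 02 cf 00.
K' ⊕ ipad = 34 f9 36; K' ⊕ opad = 5e 93 5c.
Inner hash: sum = 52+249+54+127+177+134+72 = 865 → 03 61.
Outer hash (recomputed tag): sum = 94+147+92+3+97 = 433 → 01 b1.
Recomputed tag = 01b1; claimed = 0115 → mismatch.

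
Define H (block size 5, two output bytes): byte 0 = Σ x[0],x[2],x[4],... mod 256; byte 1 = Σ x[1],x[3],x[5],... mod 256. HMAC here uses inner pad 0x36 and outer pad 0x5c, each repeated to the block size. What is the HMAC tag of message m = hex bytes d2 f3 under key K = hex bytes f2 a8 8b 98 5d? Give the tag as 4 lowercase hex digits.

a497

Key hex bytes f2 a8 8b 98 5d is exactly B = 5 bytes: K' = f2 a8 8b 98 5d.
K' ⊕ ipad = c4 9e bd ae 6b.  K' ⊕ opad = ae f4 d7 c4 01.
Inner input = (K'⊕ipad) ∥ m = c4 9e bd ae 6b ∥ d2 f3.
Inner hash: even-index sum = 735 mod 256 = 223; odd-index sum = 542 mod 256 = 30 → df 1e.
Outer input = (K'⊕opad) ∥ inner = ae f4 d7 c4 01 ∥ df 1e.
Outer hash (tag): even-index sum = 420 mod 256 = 164; odd-index sum = 663 mod 256 = 151 → a4 97.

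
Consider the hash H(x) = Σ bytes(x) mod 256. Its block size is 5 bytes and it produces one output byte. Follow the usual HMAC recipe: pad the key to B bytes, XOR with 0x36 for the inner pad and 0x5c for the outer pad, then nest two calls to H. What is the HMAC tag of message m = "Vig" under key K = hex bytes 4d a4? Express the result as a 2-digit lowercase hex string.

Key hex bytes 4d a4 is 2 bytes ≤ B = 5; zero-pad to 5 bytes: K' = 4d a4 00 00 00.
K' ⊕ ipad = 7b 92 36 36 36.  K' ⊕ opad = 11 f8 5c 5c 5c.
Inner input = (K'⊕ipad) ∥ m = 7b 92 36 36 36 ∥ 56 69 67.
Inner hash: sum = 123+146+54+54+54+86+105+103 = 725; mod 256 = 213 → d5.
Outer input = (K'⊕opad) ∥ inner = 11 f8 5c 5c 5c ∥ d5.
Outer hash (tag): sum = 17+248+92+92+92+213 = 754; mod 256 = 242 → f2.

f2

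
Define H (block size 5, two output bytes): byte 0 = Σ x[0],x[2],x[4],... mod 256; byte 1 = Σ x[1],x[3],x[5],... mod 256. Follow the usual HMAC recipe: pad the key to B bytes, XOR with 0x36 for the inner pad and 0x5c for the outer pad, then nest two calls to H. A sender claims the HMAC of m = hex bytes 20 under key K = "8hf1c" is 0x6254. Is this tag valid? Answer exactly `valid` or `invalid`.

Key "8hf1c" = 38 68 66 31 63 is exactly B = 5 bytes: K' = 38 68 66 31 63.
K' ⊕ ipad = 0e 5e 50 07 55; K' ⊕ opad = 64 34 3a 6d 3f.
Inner hash: even-index sum = 179 mod 256 = 179; odd-index sum = 133 mod 256 = 133 → b3 85.
Outer hash (recomputed tag): even-index sum = 354 mod 256 = 98; odd-index sum = 340 mod 256 = 84 → 62 54.
Recomputed tag = 6254; claimed = 6254 → match.

valid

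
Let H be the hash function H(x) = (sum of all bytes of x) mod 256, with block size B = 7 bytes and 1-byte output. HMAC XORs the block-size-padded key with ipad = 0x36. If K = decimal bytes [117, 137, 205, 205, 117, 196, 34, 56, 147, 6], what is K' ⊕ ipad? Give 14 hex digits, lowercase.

Key decimal bytes [117, 137, 205, 205, 117, 196, 34, 56, 147, 6] = 75 89 cd cd 75 c4 22 38 93 06 is 10 bytes > B = 7, so hash it first: H(key) = c4, then zero-pad to 7 bytes: K' = c4 00 00 00 00 00 00.
XOR each byte with 0x36: c4⊕36=f2, 00⊕36=36, 00⊕36=36, 00⊕36=36, 00⊕36=36, 00⊕36=36, 00⊕36=36.

f2363636363636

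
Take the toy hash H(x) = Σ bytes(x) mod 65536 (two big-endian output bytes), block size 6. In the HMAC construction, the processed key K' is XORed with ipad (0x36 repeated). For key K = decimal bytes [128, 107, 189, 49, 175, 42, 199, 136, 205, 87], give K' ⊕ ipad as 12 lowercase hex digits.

Key decimal bytes [128, 107, 189, 49, 175, 42, 199, 136, 205, 87] = 80 6b bd 31 af 2a c7 88 cd 57 is 10 bytes > B = 6, so hash it first: H(key) = 05 25, then zero-pad to 6 bytes: K' = 05 25 00 00 00 00.
XOR each byte with 0x36: 05⊕36=33, 25⊕36=13, 00⊕36=36, 00⊕36=36, 00⊕36=36, 00⊕36=36.

331336363636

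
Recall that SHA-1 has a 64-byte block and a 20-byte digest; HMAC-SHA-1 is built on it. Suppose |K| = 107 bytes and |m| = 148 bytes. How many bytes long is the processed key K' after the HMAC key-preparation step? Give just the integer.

64

Key is 107 > 64 bytes, so it is hashed to 20 bytes then zero-padded to 64: |K'| = 64.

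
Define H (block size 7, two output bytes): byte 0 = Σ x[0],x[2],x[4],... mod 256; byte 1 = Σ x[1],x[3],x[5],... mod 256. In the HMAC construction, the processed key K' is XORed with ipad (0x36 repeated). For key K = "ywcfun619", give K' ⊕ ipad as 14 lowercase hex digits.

Key "ywcfun619" = 79 77 63 66 75 6e 36 31 39 is 9 bytes > B = 7, so hash it first: H(key) = c0 7c, then zero-pad to 7 bytes: K' = c0 7c 00 00 00 00 00.
XOR each byte with 0x36: c0⊕36=f6, 7c⊕36=4a, 00⊕36=36, 00⊕36=36, 00⊕36=36, 00⊕36=36, 00⊕36=36.

f64a3636363636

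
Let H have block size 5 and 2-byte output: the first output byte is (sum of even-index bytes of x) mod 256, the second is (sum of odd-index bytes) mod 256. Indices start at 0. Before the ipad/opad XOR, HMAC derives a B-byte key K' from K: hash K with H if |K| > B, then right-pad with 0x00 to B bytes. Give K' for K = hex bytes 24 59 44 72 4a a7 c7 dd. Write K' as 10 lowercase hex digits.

|K| = 8 > B = 5, so first hash the key.
H(K): even-index sum = 377 mod 256 = 121; odd-index sum = 591 mod 256 = 79 → 79 4f.
Zero-pad H(K) = 79 4f to 5 bytes: K' = 79 4f 00 00 00.

794f000000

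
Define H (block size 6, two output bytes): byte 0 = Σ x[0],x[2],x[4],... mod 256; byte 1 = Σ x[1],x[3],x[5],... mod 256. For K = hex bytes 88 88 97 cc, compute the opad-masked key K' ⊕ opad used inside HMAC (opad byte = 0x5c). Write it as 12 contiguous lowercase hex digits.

Key hex bytes 88 88 97 cc is 4 bytes ≤ B = 6; zero-pad to 6 bytes: K' = 88 88 97 cc 00 00.
XOR each byte with 0x5c: 88⊕5c=d4, 88⊕5c=d4, 97⊕5c=cb, cc⊕5c=90, 00⊕5c=5c, 00⊕5c=5c.

d4d4cb905c5c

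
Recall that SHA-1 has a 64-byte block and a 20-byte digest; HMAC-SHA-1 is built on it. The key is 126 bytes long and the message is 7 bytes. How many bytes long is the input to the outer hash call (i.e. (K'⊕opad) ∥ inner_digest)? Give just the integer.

84

Key is 126 > 64 bytes, so it is hashed to 20 bytes then zero-padded to 64: |K'| = 64.
Outer input = (K'⊕opad) ∥ H(inner) → 64 + 20 = 84 bytes.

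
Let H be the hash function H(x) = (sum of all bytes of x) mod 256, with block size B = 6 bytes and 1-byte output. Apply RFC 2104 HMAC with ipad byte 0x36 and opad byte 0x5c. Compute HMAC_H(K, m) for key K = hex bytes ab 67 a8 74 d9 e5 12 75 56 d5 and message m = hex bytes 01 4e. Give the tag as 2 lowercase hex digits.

93

Key hex bytes ab 67 a8 74 d9 e5 12 75 56 d5 is 10 bytes > B = 6, so hash it first: H(key) = 9e, then zero-pad to 6 bytes: K' = 9e 00 00 00 00 00.
K' ⊕ ipad = a8 36 36 36 36 36.  K' ⊕ opad = c2 5c 5c 5c 5c 5c.
Inner input = (K'⊕ipad) ∥ m = a8 36 36 36 36 36 ∥ 01 4e.
Inner hash: sum = 168+54+54+54+54+54+1+78 = 517; mod 256 = 5 → 05.
Outer input = (K'⊕opad) ∥ inner = c2 5c 5c 5c 5c 5c ∥ 05.
Outer hash (tag): sum = 194+92+92+92+92+92+5 = 659; mod 256 = 147 → 93.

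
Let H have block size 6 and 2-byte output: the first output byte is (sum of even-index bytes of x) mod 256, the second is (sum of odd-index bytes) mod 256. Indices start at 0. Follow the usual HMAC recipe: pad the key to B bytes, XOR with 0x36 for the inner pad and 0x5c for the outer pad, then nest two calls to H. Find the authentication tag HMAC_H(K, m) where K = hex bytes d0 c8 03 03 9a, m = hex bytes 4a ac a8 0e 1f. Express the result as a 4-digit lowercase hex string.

Key hex bytes d0 c8 03 03 9a is 5 bytes ≤ B = 6; zero-pad to 6 bytes: K' = d0 c8 03 03 9a 00.
K' ⊕ ipad = e6 fe 35 35 ac 36.  K' ⊕ opad = 8c 94 5f 5f c6 5c.
Inner input = (K'⊕ipad) ∥ m = e6 fe 35 35 ac 36 ∥ 4a ac a8 0e 1f.
Inner hash: even-index sum = 728 mod 256 = 216; odd-index sum = 547 mod 256 = 35 → d8 23.
Outer input = (K'⊕opad) ∥ inner = 8c 94 5f 5f c6 5c ∥ d8 23.
Outer hash (tag): even-index sum = 649 mod 256 = 137; odd-index sum = 370 mod 256 = 114 → 89 72.

8972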